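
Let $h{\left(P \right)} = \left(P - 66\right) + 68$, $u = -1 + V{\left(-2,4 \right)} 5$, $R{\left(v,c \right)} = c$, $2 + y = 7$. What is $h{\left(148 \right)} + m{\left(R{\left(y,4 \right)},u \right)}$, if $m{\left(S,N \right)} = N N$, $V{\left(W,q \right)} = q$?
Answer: $511$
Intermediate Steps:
$y = 5$ ($y = -2 + 7 = 5$)
$u = 19$ ($u = -1 + 4 \cdot 5 = -1 + 20 = 19$)
$h{\left(P \right)} = 2 + P$ ($h{\left(P \right)} = \left(-66 + P\right) + 68 = 2 + P$)
$m{\left(S,N \right)} = N^{2}$
$h{\left(148 \right)} + m{\left(R{\left(y,4 \right)},u \right)} = \left(2 + 148\right) + 19^{2} = 150 + 361 = 511$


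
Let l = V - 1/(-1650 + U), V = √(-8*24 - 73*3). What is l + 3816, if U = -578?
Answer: 8502049/2228 + I*√411 ≈ 3816.0 + 20.273*I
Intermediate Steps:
V = I*√411 (V = √(-192 - 219) = √(-411) = I*√411 ≈ 20.273*I)
l = 1/2228 + I*√411 (l = I*√411 - 1/(-1650 - 578) = I*√411 - 1/(-2228) = I*√411 - 1*(-1/2228) = I*√411 + 1/2228 = 1/2228 + I*√411 ≈ 0.00044883 + 20.273*I)
l + 3816 = (1/2228 + I*√411) + 3816 = 8502049/2228 + I*√411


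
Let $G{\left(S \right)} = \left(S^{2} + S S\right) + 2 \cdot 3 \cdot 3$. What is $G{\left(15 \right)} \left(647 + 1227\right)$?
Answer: $877032$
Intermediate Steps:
$G{\left(S \right)} = 18 + 2 S^{2}$ ($G{\left(S \right)} = \left(S^{2} + S^{2}\right) + 2 \cdot 9 = 2 S^{2} + 18 = 18 + 2 S^{2}$)
$G{\left(15 \right)} \left(647 + 1227\right) = \left(18 + 2 \cdot 15^{2}\right) \left(647 + 1227\right) = \left(18 + 2 \cdot 225\right) 1874 = \left(18 + 450\right) 1874 = 468 \cdot 1874 = 877032$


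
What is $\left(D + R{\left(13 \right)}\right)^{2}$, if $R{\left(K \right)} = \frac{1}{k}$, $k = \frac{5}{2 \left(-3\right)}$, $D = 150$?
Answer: $\frac{553536}{25} \approx 22141.0$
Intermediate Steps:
$k = - \frac{5}{6}$ ($k = \frac{5}{-6} = 5 \left(- \frac{1}{6}\right) = - \frac{5}{6} \approx -0.83333$)
$R{\left(K \right)} = - \frac{6}{5}$ ($R{\left(K \right)} = \frac{1}{- \frac{5}{6}} = - \frac{6}{5}$)
$\left(D + R{\left(13 \right)}\right)^{2} = \left(150 - \frac{6}{5}\right)^{2} = \left(\frac{744}{5}\right)^{2} = \frac{553536}{25}$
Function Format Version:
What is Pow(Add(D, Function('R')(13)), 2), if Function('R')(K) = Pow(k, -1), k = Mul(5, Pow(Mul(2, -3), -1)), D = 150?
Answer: Rational(553536, 25) ≈ 22141.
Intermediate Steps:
k = Rational(-5, 6) (k = Mul(5, Pow(-6, -1)) = Mul(5, Rational(-1, 6)) = Rational(-5, 6) ≈ -0.83333)
Function('R')(K) = Rational(-6, 5) (Function('R')(K) = Pow(Rational(-5, 6), -1) = Rational(-6, 5))
Pow(Add(D, Function('R')(13)), 2) = Pow(Add(150, Rational(-6, 5)), 2) = Pow(Rational(744, 5), 2) = Rational(553536, 25)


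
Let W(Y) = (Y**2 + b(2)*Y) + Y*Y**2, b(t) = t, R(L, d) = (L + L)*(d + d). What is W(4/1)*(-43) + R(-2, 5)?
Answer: -3824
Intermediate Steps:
R(L, d) = 4*L*d (R(L, d) = (2*L)*(2*d) = 4*L*d)
W(Y) = Y**2 + Y**3 + 2*Y (W(Y) = (Y**2 + 2*Y) + Y*Y**2 = (Y**2 + 2*Y) + Y**3 = Y**2 + Y**3 + 2*Y)
W(4/1)*(-43) + R(-2, 5) = ((4/1)*(2 + 4/1 + (4/1)**2))*(-43) + 4*(-2)*5 = ((4*1)*(2 + 4*1 + (4*1)**2))*(-43) - 40 = (4*(2 + 4 + 4**2))*(-43) - 40 = (4*(2 + 4 + 16))*(-43) - 40 = (4*22)*(-43) - 40 = 88*(-43) - 40 = -3784 - 40 = -3824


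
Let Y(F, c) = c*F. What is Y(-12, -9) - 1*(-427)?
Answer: 535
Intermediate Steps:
Y(F, c) = F*c
Y(-12, -9) - 1*(-427) = -12*(-9) - 1*(-427) = 108 + 427 = 535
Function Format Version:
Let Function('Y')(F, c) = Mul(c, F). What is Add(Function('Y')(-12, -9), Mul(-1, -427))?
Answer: 535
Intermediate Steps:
Function('Y')(F, c) = Mul(F, c)
Add(Function('Y')(-12, -9), Mul(-1, -427)) = Add(Mul(-12, -9), Mul(-1, -427)) = Add(108, 427) = 535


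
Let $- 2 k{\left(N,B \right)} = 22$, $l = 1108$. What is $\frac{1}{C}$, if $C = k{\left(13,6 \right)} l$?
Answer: $- \frac{1}{12188} \approx -8.2048 \cdot 10^{-5}$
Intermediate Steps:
$k{\left(N,B \right)} = -11$ ($k{\left(N,B \right)} = \left(- \frac{1}{2}\right) 22 = -11$)
$C = -12188$ ($C = \left(-11\right) 1108 = -12188$)
$\frac{1}{C} = \frac{1}{-12188} = - \frac{1}{12188}$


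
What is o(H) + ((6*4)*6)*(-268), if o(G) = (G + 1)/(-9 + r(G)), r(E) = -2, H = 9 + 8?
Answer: -424530/11 ≈ -38594.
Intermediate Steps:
H = 17
o(G) = -1/11 - G/11 (o(G) = (G + 1)/(-9 - 2) = (1 + G)/(-11) = (1 + G)*(-1/11) = -1/11 - G/11)
o(H) + ((6*4)*6)*(-268) = (-1/11 - 1/11*17) + ((6*4)*6)*(-268) = (-1/11 - 17/11) + (24*6)*(-268) = -18/11 + 144*(-268) = -18/11 - 38592 = -424530/11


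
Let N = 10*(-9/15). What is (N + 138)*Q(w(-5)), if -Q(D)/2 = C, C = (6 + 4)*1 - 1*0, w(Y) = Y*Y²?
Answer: -2640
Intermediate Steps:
w(Y) = Y³
C = 10 (C = 10*1 + 0 = 10 + 0 = 10)
Q(D) = -20 (Q(D) = -2*10 = -20)
N = -6 (N = 10*(-9*1/15) = 10*(-⅗) = -6)
(N + 138)*Q(w(-5)) = (-6 + 138)*(-20) = 132*(-20) = -2640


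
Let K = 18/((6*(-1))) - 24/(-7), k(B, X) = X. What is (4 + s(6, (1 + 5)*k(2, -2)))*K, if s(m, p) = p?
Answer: -24/7 ≈ -3.4286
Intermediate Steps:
K = 3/7 (K = 18/(-6) - 24*(-⅐) = 18*(-⅙) + 24/7 = -3 + 24/7 = 3/7 ≈ 0.42857)
(4 + s(6, (1 + 5)*k(2, -2)))*K = (4 + (1 + 5)*(-2))*(3/7) = (4 + 6*(-2))*(3/7) = (4 - 12)*(3/7) = -8*3/7 = -24/7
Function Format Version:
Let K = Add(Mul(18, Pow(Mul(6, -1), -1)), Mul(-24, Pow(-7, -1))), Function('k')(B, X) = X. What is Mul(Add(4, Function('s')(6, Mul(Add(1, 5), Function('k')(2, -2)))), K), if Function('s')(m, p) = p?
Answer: Rational(-24, 7) ≈ -3.4286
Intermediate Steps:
K = Rational(3, 7) (K = Add(Mul(18, Pow(-6, -1)), Mul(-24, Rational(-1, 7))) = Add(Mul(18, Rational(-1, 6)), Rational(24, 7)) = Add(-3, Rational(24, 7)) = Rational(3, 7) ≈ 0.42857)
Mul(Add(4, Function('s')(6, Mul(Add(1, 5), Function('k')(2, -2)))), K) = Mul(Add(4, Mul(Add(1, 5), -2)), Rational(3, 7)) = Mul(Add(4, Mul(6, -2)), Rational(3, 7)) = Mul(Add(4, -12), Rational(3, 7)) = Mul(-8, Rational(3, 7)) = Rational(-24, 7)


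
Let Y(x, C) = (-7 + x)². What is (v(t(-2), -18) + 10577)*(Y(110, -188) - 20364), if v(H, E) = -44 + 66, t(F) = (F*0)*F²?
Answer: -103393245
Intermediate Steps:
t(F) = 0 (t(F) = 0*F² = 0)
v(H, E) = 22
(v(t(-2), -18) + 10577)*(Y(110, -188) - 20364) = (22 + 10577)*((-7 + 110)² - 20364) = 10599*(103² - 20364) = 10599*(10609 - 20364) = 10599*(-9755) = -103393245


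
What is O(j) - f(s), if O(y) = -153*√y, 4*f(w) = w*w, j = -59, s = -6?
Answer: -9 - 153*I*√59 ≈ -9.0 - 1175.2*I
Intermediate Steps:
f(w) = w²/4 (f(w) = (w*w)/4 = w²/4)
O(j) - f(s) = -153*I*√59 - (-6)²/4 = -153*I*√59 - 36/4 = -153*I*√59 - 1*9 = -153*I*√59 - 9 = -9 - 153*I*√59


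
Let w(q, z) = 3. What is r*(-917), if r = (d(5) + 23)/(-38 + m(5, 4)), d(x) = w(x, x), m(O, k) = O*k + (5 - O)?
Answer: 11921/9 ≈ 1324.6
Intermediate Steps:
m(O, k) = 5 - O + O*k
d(x) = 3
r = -13/9 (r = (3 + 23)/(-38 + (5 - 1*5 + 5*4)) = 26/(-38 + (5 - 5 + 20)) = 26/(-38 + 20) = 26/(-18) = 26*(-1/18) = -13/9 ≈ -1.4444)
r*(-917) = -13/9*(-917) = 11921/9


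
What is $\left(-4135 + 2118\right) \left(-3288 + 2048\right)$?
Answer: $2501080$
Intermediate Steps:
$\left(-4135 + 2118\right) \left(-3288 + 2048\right) = \left(-2017\right) \left(-1240\right) = 2501080$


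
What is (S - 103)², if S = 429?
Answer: 106276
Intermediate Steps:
(S - 103)² = (429 - 103)² = 326² = 106276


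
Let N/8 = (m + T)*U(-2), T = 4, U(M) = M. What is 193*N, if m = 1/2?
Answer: -13896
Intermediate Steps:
m = ½ ≈ 0.50000
N = -72 (N = 8*((½ + 4)*(-2)) = 8*((9/2)*(-2)) = 8*(-9) = -72)
193*N = 193*(-72) = -13896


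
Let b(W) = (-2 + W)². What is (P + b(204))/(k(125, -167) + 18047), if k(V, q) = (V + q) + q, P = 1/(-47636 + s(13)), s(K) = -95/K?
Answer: 8424162613/3682732398 ≈ 2.2875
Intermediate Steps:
P = -13/619363 (P = 1/(-47636 - 95/13) = 1/(-619363/13) = -13/619363 ≈ -2.0989e-5)
k(V, q) = V + 2*q
(P + b(204))/(k(125, -167) + 18047) = (-13/619363 + (-2 + 204)²)/((125 + 2*(-167)) + 18047) = (-13/619363 + 202²)/((125 - 334) + 18047) = (-13/619363 + 40804)/(-209 + 18047) = (25272487839/619363)/17838 = (25272487839/619363)*(1/17838) = 8424162613/3682732398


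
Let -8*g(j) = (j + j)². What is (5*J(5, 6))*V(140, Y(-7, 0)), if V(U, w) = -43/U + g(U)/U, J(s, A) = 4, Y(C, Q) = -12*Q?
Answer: -9843/7 ≈ -1406.1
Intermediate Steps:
g(j) = -j²/2 (g(j) = -(j + j)²/8 = -4*j²/8 = -j²/2)
V(U, w) = -43/U - U/2 (V(U, w) = -43/U + (-U²/2)/U = -43/U - U/2)
(5*J(5, 6))*V(140, Y(-7, 0)) = (5*4)*(-43/140 - ½*140) = 20*(-43*1/140 - 70) = 20*(-43/140 - 70) = 20*(-9843/140) = -9843/7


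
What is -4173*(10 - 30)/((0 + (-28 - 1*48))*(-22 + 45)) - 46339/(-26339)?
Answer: -529313092/11510143 ≈ -45.987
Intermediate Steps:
-4173*(10 - 30)/((0 + (-28 - 1*48))*(-22 + 45)) - 46339/(-26339) = -4173*(-20/(23*(0 + (-28 - 48)))) - 46339*(-1/26339) = -4173*(-20/(23*(0 - 76))) + 46339/26339 = -4173/((-76*(-23/20))) + 46339/26339 = -4173/437/5 + 46339/26339 = -4173*5/437 + 46339/26339 = -20865/437 + 46339/26339 = -529313092/11510143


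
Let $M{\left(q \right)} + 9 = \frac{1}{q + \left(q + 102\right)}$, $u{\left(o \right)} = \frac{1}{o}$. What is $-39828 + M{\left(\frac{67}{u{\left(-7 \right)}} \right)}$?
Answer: $- \frac{33303733}{836} \approx -39837.0$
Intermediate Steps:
$M{\left(q \right)} = -9 + \frac{1}{102 + 2 q}$ ($M{\left(q \right)} = -9 + \frac{1}{q + \left(q + 102\right)} = -9 + \frac{1}{q + \left(102 + q\right)} = -9 + \frac{1}{102 + 2 q}$)
$-39828 + M{\left(\frac{67}{u{\left(-7 \right)}} \right)} = -39828 + \frac{-917 - 18 \frac{67}{\frac{1}{-7}}}{2 \left(51 + \frac{67}{\frac{1}{-7}}\right)} = -39828 + \frac{-917 - 18 \frac{67}{- \frac{1}{7}}}{2 \left(51 + \frac{67}{- \frac{1}{7}}\right)} = -39828 + \frac{-917 - 18 \cdot 67 \left(-7\right)}{2 \left(51 + 67 \left(-7\right)\right)} = -39828 + \frac{-917 - -8442}{2 \left(51 - 469\right)} = -39828 + \frac{-917 + 8442}{2 \left(-418\right)} = -39828 + \frac{1}{2} \left(- \frac{1}{418}\right) 7525 = -39828 - \frac{7525}{836} = - \frac{33303733}{836}$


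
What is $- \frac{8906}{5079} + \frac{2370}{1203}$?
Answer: $\frac{441104}{2036679} \approx 0.21658$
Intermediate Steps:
$- \frac{8906}{5079} + \frac{2370}{1203} = \left(-8906\right) \frac{1}{5079} + 2370 \cdot \frac{1}{1203} = - \frac{8906}{5079} + \frac{790}{401} = \frac{441104}{2036679}$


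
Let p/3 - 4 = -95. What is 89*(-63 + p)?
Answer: -29904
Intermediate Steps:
p = -273 (p = 12 + 3*(-95) = 12 - 285 = -273)
89*(-63 + p) = 89*(-63 - 273) = 89*(-336) = -29904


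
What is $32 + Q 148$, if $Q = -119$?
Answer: $-17580$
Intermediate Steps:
$32 + Q 148 = 32 - 17612 = -17580$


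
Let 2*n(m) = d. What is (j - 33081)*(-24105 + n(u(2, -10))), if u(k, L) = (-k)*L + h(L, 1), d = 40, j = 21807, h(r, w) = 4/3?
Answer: 271534290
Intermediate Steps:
h(r, w) = 4/3 (h(r, w) = 4*(1/3) = 4/3)
u(k, L) = 4/3 - L*k (u(k, L) = (-k)*L + 4/3 = -L*k + 4/3 = 4/3 - L*k)
n(m) = 20 (n(m) = (1/2)*40 = 20)
(j - 33081)*(-24105 + n(u(2, -10))) = (21807 - 33081)*(-24105 + 20) = -11274*(-24085) = 271534290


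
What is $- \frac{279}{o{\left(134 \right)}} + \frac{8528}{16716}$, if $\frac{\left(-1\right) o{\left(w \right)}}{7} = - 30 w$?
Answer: $\frac{2801359}{5599860} \approx 0.50026$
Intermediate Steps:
$o{\left(w \right)} = 210 w$ ($o{\left(w \right)} = - 7 \left(- 30 w\right) = 210 w$)
$- \frac{279}{o{\left(134 \right)}} + \frac{8528}{16716} = - \frac{279}{210 \cdot 134} + \frac{8528}{16716} = - \frac{279}{28140} + 8528 \cdot \frac{1}{16716} = \left(-279\right) \frac{1}{28140} + \frac{2132}{4179} = - \frac{93}{9380} + \frac{2132}{4179} = \frac{2801359}{5599860}$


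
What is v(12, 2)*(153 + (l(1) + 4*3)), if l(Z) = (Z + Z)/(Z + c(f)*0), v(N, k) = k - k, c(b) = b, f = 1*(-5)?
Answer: 0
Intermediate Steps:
f = -5
v(N, k) = 0
l(Z) = 2 (l(Z) = (Z + Z)/(Z - 5*0) = (2*Z)/(Z + 0) = (2*Z)/Z = 2)
v(12, 2)*(153 + (l(1) + 4*3)) = 0*(153 + (2 + 4*3)) = 0*(153 + (2 + 12)) = 0*(153 + 14) = 0*167 = 0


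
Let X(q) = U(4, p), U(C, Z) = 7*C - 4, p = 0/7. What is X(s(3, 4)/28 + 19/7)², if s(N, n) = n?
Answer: 576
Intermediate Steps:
p = 0 (p = 0*(⅐) = 0)
U(C, Z) = -4 + 7*C
X(q) = 24 (X(q) = -4 + 7*4 = -4 + 28 = 24)
X(s(3, 4)/28 + 19/7)² = 24² = 576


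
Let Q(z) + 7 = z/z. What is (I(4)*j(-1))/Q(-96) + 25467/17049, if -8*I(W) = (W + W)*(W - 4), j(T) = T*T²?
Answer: 8489/5683 ≈ 1.4938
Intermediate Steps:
Q(z) = -6 (Q(z) = -7 + z/z = -7 + 1 = -6)
j(T) = T³
I(W) = -W*(-4 + W)/4 (I(W) = -(W + W)*(W - 4)/8 = -2*W*(-4 + W)/8 = -W*(-4 + W)/4)
(I(4)*j(-1))/Q(-96) + 25467/17049 = (((¼)*4*(4 - 1*4))*(-1)³)/(-6) + 25467/17049 = (((¼)*4*(4 - 4))*(-1))*(-⅙) + 25467*(1/17049) = (((¼)*4*0)*(-1))*(-⅙) + 8489/5683 = (0*(-1))*(-⅙) + 8489/5683 = 0*(-⅙) + 8489/5683 = 0 + 8489/5683 = 8489/5683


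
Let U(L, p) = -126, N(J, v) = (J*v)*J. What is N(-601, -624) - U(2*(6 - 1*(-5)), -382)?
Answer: -225389298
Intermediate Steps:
N(J, v) = v*J**2
N(-601, -624) - U(2*(6 - 1*(-5)), -382) = -624*(-601)**2 - 1*(-126) = -624*361201 + 126 = -225389424 + 126 = -225389298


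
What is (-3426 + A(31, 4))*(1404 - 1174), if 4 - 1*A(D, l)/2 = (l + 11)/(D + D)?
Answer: -24373790/31 ≈ -7.8625e+5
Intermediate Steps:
A(D, l) = 8 - (11 + l)/D (A(D, l) = 8 - 2*(l + 11)/(D + D) = 8 - 2*(11 + l)/(2*D) = 8 - 2*(11 + l)*1/(2*D) = 8 - (11 + l)/D)
(-3426 + A(31, 4))*(1404 - 1174) = (-3426 + (-11 - 1*4 + 8*31)/31)*(1404 - 1174) = (-3426 + (-11 - 4 + 248)/31)*230 = (-3426 + (1/31)*233)*230 = (-3426 + 233/31)*230 = -105973/31*230 = -24373790/31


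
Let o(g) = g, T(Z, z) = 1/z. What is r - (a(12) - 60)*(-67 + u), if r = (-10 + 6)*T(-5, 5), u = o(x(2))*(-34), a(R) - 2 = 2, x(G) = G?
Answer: -37804/5 ≈ -7560.8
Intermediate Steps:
T(Z, z) = 1/z
a(R) = 4 (a(R) = 2 + 2 = 4)
u = -68 (u = 2*(-34) = -68)
r = -⅘ (r = (-10 + 6)/5 = -4*⅕ = -⅘ ≈ -0.80000)
r - (a(12) - 60)*(-67 + u) = -⅘ - (4 - 60)*(-67 - 68) = -⅘ - (-56)*(-135) = -⅘ - 1*7560 = -⅘ - 7560 = -37804/5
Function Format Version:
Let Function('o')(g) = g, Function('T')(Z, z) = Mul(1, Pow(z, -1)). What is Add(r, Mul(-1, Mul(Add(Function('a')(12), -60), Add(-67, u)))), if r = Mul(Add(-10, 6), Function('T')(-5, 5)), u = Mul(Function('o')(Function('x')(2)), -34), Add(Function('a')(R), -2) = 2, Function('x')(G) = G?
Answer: Rational(-37804, 5) ≈ -7560.8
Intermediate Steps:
Function('T')(Z, z) = Pow(z, -1)
Function('a')(R) = 4 (Function('a')(R) = Add(2, 2) = 4)
u = -68 (u = Mul(2, -34) = -68)
r = Rational(-4, 5) (r = Mul(Add(-10, 6), Pow(5, -1)) = Mul(-4, Rational(1, 5)) = Rational(-4, 5) ≈ -0.80000)
Add(r, Mul(-1, Mul(Add(Function('a')(12), -60), Add(-67, u)))) = Add(Rational(-4, 5), Mul(-1, Mul(Add(4, -60), Add(-67, -68)))) = Add(Rational(-4, 5), Mul(-1, Mul(-56, -135))) = Add(Rational(-4, 5), Mul(-1, 7560)) = Add(Rational(-4, 5), -7560) = Rational(-37804, 5)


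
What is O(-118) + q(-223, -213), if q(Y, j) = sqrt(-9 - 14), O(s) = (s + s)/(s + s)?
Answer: 1 + I*sqrt(23) ≈ 1.0 + 4.7958*I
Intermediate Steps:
O(s) = 1 (O(s) = (2*s)/((2*s)) = (2*s)*(1/(2*s)) = 1)
q(Y, j) = I*sqrt(23) (q(Y, j) = sqrt(-23) = I*sqrt(23))
O(-118) + q(-223, -213) = 1 + I*sqrt(23)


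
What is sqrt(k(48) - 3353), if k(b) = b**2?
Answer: I*sqrt(1049) ≈ 32.388*I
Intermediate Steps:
sqrt(k(48) - 3353) = sqrt(48**2 - 3353) = sqrt(2304 - 3353) = sqrt(-1049) = I*sqrt(1049)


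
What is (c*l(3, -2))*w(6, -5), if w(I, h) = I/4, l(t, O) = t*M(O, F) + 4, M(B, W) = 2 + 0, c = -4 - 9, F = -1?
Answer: -195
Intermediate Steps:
c = -13
M(B, W) = 2
l(t, O) = 4 + 2*t (l(t, O) = t*2 + 4 = 2*t + 4 = 4 + 2*t)
w(I, h) = I/4 (w(I, h) = I*(¼) = I/4)
(c*l(3, -2))*w(6, -5) = (-13*(4 + 2*3))*((¼)*6) = -13*(4 + 6)*(3/2) = -13*10*(3/2) = -130*3/2 = -195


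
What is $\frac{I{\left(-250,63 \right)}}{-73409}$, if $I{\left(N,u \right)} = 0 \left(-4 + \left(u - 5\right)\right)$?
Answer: $0$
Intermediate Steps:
$I{\left(N,u \right)} = 0$ ($I{\left(N,u \right)} = 0 \left(-4 + \left(u - 5\right)\right) = 0 \left(-4 + \left(-5 + u\right)\right) = 0 \left(-9 + u\right) = 0$)
$\frac{I{\left(-250,63 \right)}}{-73409} = \frac{0}{-73409} = 0 \left(- \frac{1}{73409}\right) = 0$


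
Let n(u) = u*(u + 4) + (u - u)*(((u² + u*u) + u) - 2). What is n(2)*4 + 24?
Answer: 72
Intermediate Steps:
n(u) = u*(4 + u) (n(u) = u*(4 + u) + 0*(((u² + u²) + u) - 2) = u*(4 + u) + 0*((2*u² + u) - 2) = u*(4 + u) + 0*((u + 2*u²) - 2) = u*(4 + u) + 0*(-2 + u + 2*u²) = u*(4 + u) + 0 = u*(4 + u))
n(2)*4 + 24 = (2*(4 + 2))*4 + 24 = (2*6)*4 + 24 = 12*4 + 24 = 48 + 24 = 72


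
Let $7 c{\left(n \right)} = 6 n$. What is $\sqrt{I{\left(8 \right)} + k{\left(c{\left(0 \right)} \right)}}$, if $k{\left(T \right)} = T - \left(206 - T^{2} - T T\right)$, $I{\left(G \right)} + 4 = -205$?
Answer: $i \sqrt{415} \approx 20.372 i$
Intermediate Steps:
$I{\left(G \right)} = -209$ ($I{\left(G \right)} = -4 - 205 = -209$)
$c{\left(n \right)} = \frac{6 n}{7}$
$k{\left(T \right)} = -206 + T + 2 T^{2}$ ($k{\left(T \right)} = T + \left(\left(T^{2} + T^{2}\right) - 206\right) = T + \left(2 T^{2} - 206\right) = T + \left(-206 + 2 T^{2}\right) = -206 + T + 2 T^{2}$)
$\sqrt{I{\left(8 \right)} + k{\left(c{\left(0 \right)} \right)}} = \sqrt{-209 + \left(-206 + \frac{6}{7} \cdot 0 + 2 \left(\frac{6}{7} \cdot 0\right)^{2}\right)} = \sqrt{-209 + \left(-206 + 0 + 2 \cdot 0^{2}\right)} = \sqrt{-209 + \left(-206 + 0 + 2 \cdot 0\right)} = \sqrt{-209 + \left(-206 + 0 + 0\right)} = \sqrt{-209 - 206} = \sqrt{-415} = i \sqrt{415}$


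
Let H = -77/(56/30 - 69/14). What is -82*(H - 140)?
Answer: 6055700/643 ≈ 9417.9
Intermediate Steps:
H = 16170/643 (H = -77/(56*(1/30) - 69*1/14) = -77/(28/15 - 69/14) = -77/(-643/210) = -77*(-210/643) = 16170/643 ≈ 25.148)
-82*(H - 140) = -82*(16170/643 - 140) = -82*(-73850/643) = 6055700/643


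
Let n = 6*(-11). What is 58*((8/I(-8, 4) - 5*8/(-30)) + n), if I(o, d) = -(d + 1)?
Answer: -57652/15 ≈ -3843.5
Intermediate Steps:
I(o, d) = -1 - d (I(o, d) = -(1 + d) = -1 - d)
n = -66
58*((8/I(-8, 4) - 5*8/(-30)) + n) = 58*((8/(-1 - 1*4) - 5*8/(-30)) - 66) = 58*((8/(-1 - 4) - 40*(-1/30)) - 66) = 58*((8/(-5) + 4/3) - 66) = 58*((8*(-1/5) + 4/3) - 66) = 58*((-8/5 + 4/3) - 66) = 58*(-4/15 - 66) = 58*(-994/15) = -57652/15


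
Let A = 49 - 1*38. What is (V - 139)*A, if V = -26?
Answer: -1815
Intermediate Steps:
A = 11 (A = 49 - 38 = 11)
(V - 139)*A = (-26 - 139)*11 = -165*11 = -1815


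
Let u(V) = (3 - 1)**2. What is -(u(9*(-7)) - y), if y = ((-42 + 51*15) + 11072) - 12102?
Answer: -311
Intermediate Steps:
u(V) = 4 (u(V) = 2**2 = 4)
y = -307 (y = ((-42 + 765) + 11072) - 12102 = (723 + 11072) - 12102 = 11795 - 12102 = -307)
-(u(9*(-7)) - y) = -(4 - 1*(-307)) = -(4 + 307) = -1*311 = -311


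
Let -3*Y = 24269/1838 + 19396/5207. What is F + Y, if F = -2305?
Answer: -22113930307/9570466 ≈ -2310.6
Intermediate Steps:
Y = -54006177/9570466 (Y = -(24269/1838 + 19396/5207)/3 = -⅓*162018531/9570466 = -54006177/9570466 ≈ -5.6430)
F + Y = -2305 - 54006177/9570466 = -22113930307/9570466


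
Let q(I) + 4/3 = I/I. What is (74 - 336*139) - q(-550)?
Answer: -139889/3 ≈ -46630.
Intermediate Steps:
q(I) = -⅓ (q(I) = -4/3 + I/I = -4/3 + 1 = -⅓)
(74 - 336*139) - q(-550) = (74 - 336*139) - 1*(-⅓) = (74 - 46704) + ⅓ = -46630 + ⅓ = -139889/3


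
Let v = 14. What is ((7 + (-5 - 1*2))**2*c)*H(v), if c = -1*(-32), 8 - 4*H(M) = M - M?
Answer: 0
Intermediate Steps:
H(M) = 2 (H(M) = 2 - (M - M)/4 = 2 - 1/4*0 = 2 + 0 = 2)
c = 32
((7 + (-5 - 1*2))**2*c)*H(v) = ((7 + (-5 - 1*2))**2*32)*2 = ((7 + (-5 - 2))**2*32)*2 = ((7 - 7)**2*32)*2 = (0**2*32)*2 = (0*32)*2 = 0*2 = 0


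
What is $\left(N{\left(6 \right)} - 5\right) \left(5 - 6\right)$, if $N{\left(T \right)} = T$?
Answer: $-1$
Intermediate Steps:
$\left(N{\left(6 \right)} - 5\right) \left(5 - 6\right) = \left(6 - 5\right) \left(5 - 6\right) = 1 \left(-1\right) = -1$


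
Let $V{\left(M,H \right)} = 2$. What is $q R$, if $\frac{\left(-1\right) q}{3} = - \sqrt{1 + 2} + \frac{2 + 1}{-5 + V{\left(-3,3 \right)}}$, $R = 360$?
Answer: $1080 + 1080 \sqrt{3} \approx 2950.6$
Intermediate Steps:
$q = 3 + 3 \sqrt{3}$ ($q = - 3 \left(- \sqrt{1 + 2} + \frac{2 + 1}{-5 + 2}\right) = - 3 \left(- \sqrt{3} + \frac{3}{-3}\right) = - 3 \left(- \sqrt{3} + 3 \left(- \frac{1}{3}\right)\right) = - 3 \left(- \sqrt{3} - 1\right) = - 3 \left(-1 - \sqrt{3}\right) = 3 + 3 \sqrt{3} \approx 8.1962$)
$q R = \left(3 + 3 \sqrt{3}\right) 360 = 1080 + 1080 \sqrt{3}$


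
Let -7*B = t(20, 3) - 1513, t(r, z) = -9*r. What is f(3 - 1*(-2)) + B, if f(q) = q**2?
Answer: 1868/7 ≈ 266.86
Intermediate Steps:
B = 1693/7 (B = -(-9*20 - 1513)/7 = -(-180 - 1513)/7 = -1/7*(-1693) = 1693/7 ≈ 241.86)
f(3 - 1*(-2)) + B = (3 - 1*(-2))**2 + 1693/7 = (3 + 2)**2 + 1693/7 = 5**2 + 1693/7 = 25 + 1693/7 = 1868/7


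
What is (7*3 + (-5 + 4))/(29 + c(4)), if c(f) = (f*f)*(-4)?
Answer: -4/7 ≈ -0.57143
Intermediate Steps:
c(f) = -4*f**2 (c(f) = f**2*(-4) = -4*f**2)
(7*3 + (-5 + 4))/(29 + c(4)) = (7*3 + (-5 + 4))/(29 - 4*4**2) = (21 - 1)/(29 - 4*16) = 20/(29 - 64) = 20/(-35) = -1/35*20 = -4/7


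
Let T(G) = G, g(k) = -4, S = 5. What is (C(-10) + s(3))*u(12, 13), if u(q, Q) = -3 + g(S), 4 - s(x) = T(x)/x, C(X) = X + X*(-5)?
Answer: -301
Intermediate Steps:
C(X) = -4*X (C(X) = X - 5*X = -4*X)
s(x) = 3 (s(x) = 4 - x/x = 4 - 1*1 = 4 - 1 = 3)
u(q, Q) = -7 (u(q, Q) = -3 - 4 = -7)
(C(-10) + s(3))*u(12, 13) = (-4*(-10) + 3)*(-7) = (40 + 3)*(-7) = 43*(-7) = -301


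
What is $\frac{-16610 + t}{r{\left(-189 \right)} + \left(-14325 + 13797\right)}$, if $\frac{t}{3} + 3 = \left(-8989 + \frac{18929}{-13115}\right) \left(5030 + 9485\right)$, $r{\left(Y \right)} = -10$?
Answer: $\frac{1026918855413}{1411174} \approx 7.2771 \cdot 10^{5}$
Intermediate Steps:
$t = - \frac{1026875287383}{2623}$ ($t = -9 + 3 \left(-8989 + \frac{18929}{-13115}\right) \left(5030 + 9485\right) = -9 + 3 \left(-8989 + 18929 \left(- \frac{1}{13115}\right)\right) 14515 = -9 + 3 \left(-8989 - \frac{18929}{13115}\right) 14515 = -9 + 3 \left(\left(- \frac{117909664}{13115}\right) 14515\right) = -9 + 3 \left(- \frac{342291754592}{2623}\right) = -9 - \frac{1026875263776}{2623} = - \frac{1026875287383}{2623} \approx -3.9149 \cdot 10^{8}$)
$\frac{-16610 + t}{r{\left(-189 \right)} + \left(-14325 + 13797\right)} = \frac{-16610 - \frac{1026875287383}{2623}}{-10 + \left(-14325 + 13797\right)} = - \frac{1026918855413}{2623 \left(-10 - 528\right)} = - \frac{1026918855413}{2623 \left(-538\right)} = \left(- \frac{1026918855413}{2623}\right) \left(- \frac{1}{538}\right) = \frac{1026918855413}{1411174}$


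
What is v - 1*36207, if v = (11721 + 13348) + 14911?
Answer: 3773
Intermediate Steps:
v = 39980 (v = 25069 + 14911 = 39980)
v - 1*36207 = 39980 - 1*36207 = 39980 - 36207 = 3773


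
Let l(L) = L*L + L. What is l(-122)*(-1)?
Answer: -14762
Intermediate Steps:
l(L) = L + L² (l(L) = L² + L = L + L²)
l(-122)*(-1) = -122*(1 - 122)*(-1) = -122*(-121)*(-1) = 14762*(-1) = -14762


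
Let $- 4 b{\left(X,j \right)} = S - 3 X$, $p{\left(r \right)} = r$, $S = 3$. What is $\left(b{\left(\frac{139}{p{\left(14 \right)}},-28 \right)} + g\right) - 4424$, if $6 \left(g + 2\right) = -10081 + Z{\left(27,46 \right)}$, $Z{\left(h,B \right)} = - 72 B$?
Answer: $- \frac{1117447}{168} \approx -6651.5$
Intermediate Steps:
$b{\left(X,j \right)} = - \frac{3}{4} + \frac{3 X}{4}$ ($b{\left(X,j \right)} = - \frac{3 - 3 X}{4} = - \frac{3}{4} + \frac{3 X}{4}$)
$g = - \frac{13405}{6}$ ($g = -2 + \frac{-10081 - 3312}{6} = -2 + \frac{1}{6} \left(-13393\right) = -2 - \frac{13393}{6} = - \frac{13405}{6} \approx -2234.2$)
$\left(b{\left(\frac{139}{p{\left(14 \right)}},-28 \right)} + g\right) - 4424 = \left(\left(- \frac{3}{4} + \frac{3 \cdot \frac{139}{14}}{4}\right) - \frac{13405}{6}\right) - 4424 = \left(\left(- \frac{3}{4} + \frac{3 \cdot 139 \cdot \frac{1}{14}}{4}\right) - \frac{13405}{6}\right) - 4424 = \left(\left(- \frac{3}{4} + \frac{3}{4} \cdot \frac{139}{14}\right) - \frac{13405}{6}\right) - 4424 = \left(\left(- \frac{3}{4} + \frac{417}{56}\right) - \frac{13405}{6}\right) - 4424 = \left(\frac{375}{56} - \frac{13405}{6}\right) - 4424 = - \frac{374215}{168} - 4424 = - \frac{1117447}{168}$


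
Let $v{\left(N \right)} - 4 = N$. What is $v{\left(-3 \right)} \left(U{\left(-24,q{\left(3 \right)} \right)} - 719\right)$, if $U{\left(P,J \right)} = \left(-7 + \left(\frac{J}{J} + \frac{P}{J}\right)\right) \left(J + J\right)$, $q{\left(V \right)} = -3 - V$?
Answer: $-695$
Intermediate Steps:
$U{\left(P,J \right)} = 2 J \left(-6 + \frac{P}{J}\right)$ ($U{\left(P,J \right)} = \left(-7 + \left(1 + \frac{P}{J}\right)\right) 2 J = \left(-6 + \frac{P}{J}\right) 2 J = 2 J \left(-6 + \frac{P}{J}\right)$)
$v{\left(N \right)} = 4 + N$
$v{\left(-3 \right)} \left(U{\left(-24,q{\left(3 \right)} \right)} - 719\right) = \left(4 - 3\right) \left(\left(- 12 \left(-3 - 3\right) + 2 \left(-24\right)\right) - 719\right) = 1 \left(\left(- 12 \left(-3 - 3\right) - 48\right) - 719\right) = 1 \left(\left(\left(-12\right) \left(-6\right) - 48\right) - 719\right) = 1 \left(\left(72 - 48\right) - 719\right) = 1 \left(24 - 719\right) = 1 \left(-695\right) = -695$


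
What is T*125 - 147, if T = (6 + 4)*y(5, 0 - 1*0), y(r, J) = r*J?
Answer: -147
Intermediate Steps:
y(r, J) = J*r
T = 0 (T = (6 + 4)*((0 - 1*0)*5) = 10*((0 + 0)*5) = 10*(0*5) = 10*0 = 0)
T*125 - 147 = 0*125 - 147 = 0 - 147 = -147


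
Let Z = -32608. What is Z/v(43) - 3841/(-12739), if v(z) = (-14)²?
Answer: -103660119/624211 ≈ -166.07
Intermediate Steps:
v(z) = 196
Z/v(43) - 3841/(-12739) = -32608/196 - 3841/(-12739) = -32608*1/196 - 3841*(-1/12739) = -8152/49 + 3841/12739 = -103660119/624211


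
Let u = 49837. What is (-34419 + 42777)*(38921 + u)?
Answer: 741839364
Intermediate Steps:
(-34419 + 42777)*(38921 + u) = (-34419 + 42777)*(38921 + 49837) = 8358*88758 = 741839364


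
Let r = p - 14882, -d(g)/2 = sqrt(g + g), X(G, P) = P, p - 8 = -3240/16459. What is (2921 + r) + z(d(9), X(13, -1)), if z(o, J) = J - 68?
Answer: -197873338/16459 ≈ -12022.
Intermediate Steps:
p = 128432/16459 (p = 8 - 3240/16459 = 128432/16459 ≈ 7.8031)
d(g) = -2*sqrt(2)*sqrt(g) (d(g) = -2*sqrt(g + g) = -2*sqrt(2)*sqrt(g))
z(o, J) = -68 + J
r = -244814406/16459 (r = 128432/16459 - 14882 = -244814406/16459 ≈ -14874.)
(2921 + r) + z(d(9), X(13, -1)) = (2921 - 244814406/16459) + (-68 - 1) = -196737667/16459 - 69 = -197873338/16459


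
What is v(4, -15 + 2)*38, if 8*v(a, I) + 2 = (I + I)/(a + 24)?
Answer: -779/56 ≈ -13.911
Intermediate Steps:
v(a, I) = -¼ + I/(4*(24 + a)) (v(a, I) = -¼ + ((I + I)/(a + 24))/8 = -¼ + ((2*I)/(24 + a))/8 = -¼ + (2*I/(24 + a))/8 = -¼ + I/(4*(24 + a)))
v(4, -15 + 2)*38 = ((-24 + (-15 + 2) - 1*4)/(4*(24 + 4)))*38 = ((¼)*(-24 - 13 - 4)/28)*38 = ((¼)*(1/28)*(-41))*38 = -41/112*38 = -779/56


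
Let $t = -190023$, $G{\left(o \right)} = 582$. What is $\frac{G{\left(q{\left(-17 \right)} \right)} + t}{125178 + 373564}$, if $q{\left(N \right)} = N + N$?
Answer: $- \frac{189441}{498742} \approx -0.37984$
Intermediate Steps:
$q{\left(N \right)} = 2 N$
$\frac{G{\left(q{\left(-17 \right)} \right)} + t}{125178 + 373564} = \frac{582 - 190023}{125178 + 373564} = - \frac{189441}{498742}$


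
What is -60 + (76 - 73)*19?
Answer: -3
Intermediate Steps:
-60 + (76 - 73)*19 = -60 + 3*19 = -60 + 57 = -3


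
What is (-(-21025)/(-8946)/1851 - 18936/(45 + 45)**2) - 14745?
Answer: -6105046641619/413976150 ≈ -14747.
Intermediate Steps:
(-(-21025)/(-8946)/1851 - 18936/(45 + 45)**2) - 14745 = (-(-21025)*(-1)/8946*(1/1851) - 18936/(90**2)) - 14745 = (-1*21025/8946*(1/1851) - 18936/8100) - 14745 = (-21025/8946*1/1851 - 18936*1/8100) - 14745 = (-21025/16559046 - 526/225) - 14745 = -968309869/413976150 - 14745 = -6105046641619/413976150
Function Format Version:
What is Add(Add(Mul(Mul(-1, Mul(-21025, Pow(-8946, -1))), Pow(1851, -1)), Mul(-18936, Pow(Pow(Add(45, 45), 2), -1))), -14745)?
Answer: Rational(-6105046641619, 413976150) ≈ -14747.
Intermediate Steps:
Add(Add(Mul(Mul(-1, Mul(-21025, Pow(-8946, -1))), Pow(1851, -1)), Mul(-18936, Pow(Pow(Add(45, 45), 2), -1))), -14745) = Add(Add(Mul(Mul(-1, Mul(-21025, Rational(-1, 8946))), Rational(1, 1851)), Mul(-18936, Pow(Pow(90, 2), -1))), -14745) = Add(Add(Mul(Mul(-1, Rational(21025, 8946)), Rational(1, 1851)), Mul(-18936, Pow(8100, -1))), -14745) = Add(Add(Mul(Rational(-21025, 8946), Rational(1, 1851)), Mul(-18936, Rational(1, 8100))), -14745) = Add(Add(Rational(-21025, 16559046), Rational(-526, 225)), -14745) = Add(Rational(-968309869, 413976150), -14745) = Rational(-6105046641619, 413976150)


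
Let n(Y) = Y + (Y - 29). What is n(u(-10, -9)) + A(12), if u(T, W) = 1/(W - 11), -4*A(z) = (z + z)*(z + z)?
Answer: -1731/10 ≈ -173.10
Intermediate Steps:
A(z) = -z² (A(z) = -(z + z)*(z + z)/4 = -2*z*2*z/4 = -z²)
u(T, W) = 1/(-11 + W)
n(Y) = -29 + 2*Y (n(Y) = Y + (-29 + Y) = -29 + 2*Y)
n(u(-10, -9)) + A(12) = (-29 + 2/(-11 - 9)) - 1*12² = (-29 + 2/(-20)) - 1*144 = (-29 + 2*(-1/20)) - 144 = (-29 - ⅒) - 144 = -291/10 - 144 = -1731/10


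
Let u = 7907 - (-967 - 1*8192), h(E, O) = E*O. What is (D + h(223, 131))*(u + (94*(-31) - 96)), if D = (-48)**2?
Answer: 443002952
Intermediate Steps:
D = 2304
u = 17066 (u = 7907 - (-967 - 8192) = 7907 - 1*(-9159) = 7907 + 9159 = 17066)
(D + h(223, 131))*(u + (94*(-31) - 96)) = (2304 + 223*131)*(17066 + (94*(-31) - 96)) = (2304 + 29213)*(17066 + (-2914 - 96)) = 31517*(17066 - 3010) = 31517*14056 = 443002952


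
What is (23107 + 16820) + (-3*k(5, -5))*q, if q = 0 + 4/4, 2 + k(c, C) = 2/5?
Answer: 199659/5 ≈ 39932.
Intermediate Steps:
k(c, C) = -8/5 (k(c, C) = -2 + 2/5 = -2 + 2*(⅕) = -2 + ⅖ = -8/5)
q = 1 (q = 0 + (¼)*4 = 0 + 1 = 1)
(23107 + 16820) + (-3*k(5, -5))*q = (23107 + 16820) - 3*(-8/5)*1 = 39927 + (24/5)*1 = 39927 + 24/5 = 199659/5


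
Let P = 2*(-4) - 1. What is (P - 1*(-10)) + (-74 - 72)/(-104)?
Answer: 125/52 ≈ 2.4038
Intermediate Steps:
P = -9 (P = -8 - 1 = -9)
(P - 1*(-10)) + (-74 - 72)/(-104) = (-9 - 1*(-10)) + (-74 - 72)/(-104) = (-9 + 10) - 146*(-1/104) = 1 + 73/52 = 125/52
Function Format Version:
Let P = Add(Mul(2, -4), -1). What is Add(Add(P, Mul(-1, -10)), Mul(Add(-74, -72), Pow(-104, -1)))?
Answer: Rational(125, 52) ≈ 2.4038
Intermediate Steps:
P = -9 (P = Add(-8, -1) = -9)
Add(Add(P, Mul(-1, -10)), Mul(Add(-74, -72), Pow(-104, -1))) = Add(Add(-9, Mul(-1, -10)), Mul(Add(-74, -72), Pow(-104, -1))) = Add(Add(-9, 10), Mul(-146, Rational(-1, 104))) = Add(1, Rational(73, 52)) = Rational(125, 52)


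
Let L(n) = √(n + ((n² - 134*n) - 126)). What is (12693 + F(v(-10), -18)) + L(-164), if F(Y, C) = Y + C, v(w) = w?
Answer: 12665 + 3*√5398 ≈ 12885.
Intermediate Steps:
F(Y, C) = C + Y
L(n) = √(-126 + n² - 133*n) (L(n) = √(n + (-126 + n² - 134*n)) = √(-126 + n² - 133*n))
(12693 + F(v(-10), -18)) + L(-164) = (12693 + (-18 - 10)) + √(-126 + (-164)² - 133*(-164)) = (12693 - 28) + √(-126 + 26896 + 21812) = 12665 + √48582 = 12665 + 3*√5398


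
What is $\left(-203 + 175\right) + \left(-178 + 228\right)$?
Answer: $22$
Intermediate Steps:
$\left(-203 + 175\right) + \left(-178 + 228\right) = -28 + 50 = 22$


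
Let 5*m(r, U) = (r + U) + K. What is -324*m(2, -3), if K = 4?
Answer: -972/5 ≈ -194.40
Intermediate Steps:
m(r, U) = 4/5 + U/5 + r/5 (m(r, U) = ((r + U) + 4)/5 = ((U + r) + 4)/5 = (4 + U + r)/5 = 4/5 + U/5 + r/5)
-324*m(2, -3) = -324*(4/5 + (1/5)*(-3) + (1/5)*2) = -324*(4/5 - 3/5 + 2/5) = -324*3/5 = -972/5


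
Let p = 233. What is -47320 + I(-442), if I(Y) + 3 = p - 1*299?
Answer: -47389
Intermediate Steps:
I(Y) = -69 (I(Y) = -3 + (233 - 1*299) = -3 + (233 - 299) = -3 - 66 = -69)
-47320 + I(-442) = -47320 - 69 = -47389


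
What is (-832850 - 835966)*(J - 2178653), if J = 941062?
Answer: 2065311662256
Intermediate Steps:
(-832850 - 835966)*(J - 2178653) = (-832850 - 835966)*(941062 - 2178653) = -1668816*(-1237591) = 2065311662256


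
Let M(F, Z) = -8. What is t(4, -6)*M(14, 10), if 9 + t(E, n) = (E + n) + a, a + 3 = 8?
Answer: 48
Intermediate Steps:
a = 5 (a = -3 + 8 = 5)
t(E, n) = -4 + E + n (t(E, n) = -9 + ((E + n) + 5) = -9 + (5 + E + n) = -4 + E + n)
t(4, -6)*M(14, 10) = (-4 + 4 - 6)*(-8) = -6*(-8) = 48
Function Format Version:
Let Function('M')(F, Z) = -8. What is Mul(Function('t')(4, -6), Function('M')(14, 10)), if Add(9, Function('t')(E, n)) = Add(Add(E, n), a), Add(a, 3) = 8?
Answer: 48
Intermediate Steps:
a = 5 (a = Add(-3, 8) = 5)
Function('t')(E, n) = Add(-4, E, n) (Function('t')(E, n) = Add(-9, Add(Add(E, n), 5)) = Add(-9, Add(5, E, n)) = Add(-4, E, n))
Mul(Function('t')(4, -6), Function('M')(14, 10)) = Mul(Add(-4, 4, -6), -8) = Mul(-6, -8) = 48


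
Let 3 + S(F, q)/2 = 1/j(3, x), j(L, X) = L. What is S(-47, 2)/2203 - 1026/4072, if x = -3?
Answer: -3422993/13455924 ≈ -0.25439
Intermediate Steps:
S(F, q) = -16/3 (S(F, q) = -6 + 2/3 = -16/3)
S(-47, 2)/2203 - 1026/4072 = -16/3/2203 - 1026/4072 = -16/3*1/2203 - 1026*1/4072 = -16/6609 - 513/2036 = -3422993/13455924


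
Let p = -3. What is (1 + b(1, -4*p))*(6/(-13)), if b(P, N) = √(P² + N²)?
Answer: -6/13 - 6*√145/13 ≈ -6.0192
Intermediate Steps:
b(P, N) = √(N² + P²)
(1 + b(1, -4*p))*(6/(-13)) = (1 + √((-4*(-3))² + 1²))*(6/(-13)) = (1 + √(12² + 1))*(6*(-1/13)) = (1 + √(144 + 1))*(-6/13) = (1 + √145)*(-6/13) = -6/13 - 6*√145/13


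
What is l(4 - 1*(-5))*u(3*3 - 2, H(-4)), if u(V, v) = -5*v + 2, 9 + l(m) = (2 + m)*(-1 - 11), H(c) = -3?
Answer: -2397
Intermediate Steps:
l(m) = -33 - 12*m (l(m) = -9 + (2 + m)*(-1 - 11) = -9 + (2 + m)*(-12) = -9 + (-24 - 12*m) = -33 - 12*m)
u(V, v) = 2 - 5*v
l(4 - 1*(-5))*u(3*3 - 2, H(-4)) = (-33 - 12*(4 - 1*(-5)))*(2 - 5*(-3)) = (-33 - 12*(4 + 5))*(2 + 15) = (-33 - 12*9)*17 = (-33 - 108)*17 = -141*17 = -2397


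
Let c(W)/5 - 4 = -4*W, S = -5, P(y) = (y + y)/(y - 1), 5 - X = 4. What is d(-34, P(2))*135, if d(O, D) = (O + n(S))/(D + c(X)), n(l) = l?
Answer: -5265/4 ≈ -1316.3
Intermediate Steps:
X = 1 (X = 5 - 1*4 = 5 - 4 = 1)
P(y) = 2*y/(-1 + y) (P(y) = (2*y)/(-1 + y) = 2*y/(-1 + y))
c(W) = 20 - 20*W (c(W) = 20 + 5*(-4*W) = 20 - 20*W)
d(O, D) = (-5 + O)/D (d(O, D) = (O - 5)/(D + (20 - 20*1)) = (-5 + O)/(D + (20 - 20)) = (-5 + O)/(D + 0) = (-5 + O)/D)
d(-34, P(2))*135 = ((-5 - 34)/((2*2/(-1 + 2))))*135 = (-39/(2*2/1))*135 = (-39/(2*2*1))*135 = (-39/4)*135 = ((¼)*(-39))*135 = -39/4*135 = -5265/4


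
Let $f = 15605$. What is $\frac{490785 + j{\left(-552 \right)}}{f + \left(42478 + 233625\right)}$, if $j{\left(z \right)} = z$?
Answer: $\frac{163411}{97236} \approx 1.6806$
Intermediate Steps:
$\frac{490785 + j{\left(-552 \right)}}{f + \left(42478 + 233625\right)} = \frac{490785 - 552}{15605 + \left(42478 + 233625\right)} = \frac{490233}{15605 + 276103} = \frac{490233}{291708} = 490233 \cdot \frac{1}{291708} = \frac{163411}{97236}$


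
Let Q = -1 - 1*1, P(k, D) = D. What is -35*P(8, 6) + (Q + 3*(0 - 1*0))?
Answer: -212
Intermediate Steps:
Q = -2 (Q = -1 - 1 = -2)
-35*P(8, 6) + (Q + 3*(0 - 1*0)) = -35*6 + (-2 + 3*(0 - 1*0)) = -210 + (-2 + 3*(0 + 0)) = -210 + (-2 + 3*0) = -210 + (-2 + 0) = -210 - 2 = -212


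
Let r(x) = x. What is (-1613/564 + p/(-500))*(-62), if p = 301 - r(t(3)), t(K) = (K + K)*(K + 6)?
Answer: 3665006/17625 ≈ 207.94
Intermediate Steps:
t(K) = 2*K*(6 + K) (t(K) = (2*K)*(6 + K) = 2*K*(6 + K))
p = 247 (p = 301 - 2*3*(6 + 3) = 301 - 2*3*9 = 301 - 1*54 = 301 - 54 = 247)
(-1613/564 + p/(-500))*(-62) = (-1613/564 + 247/(-500))*(-62) = (-1613*1/564 + 247*(-1/500))*(-62) = (-1613/564 - 247/500)*(-62) = -59113/17625*(-62) = 3665006/17625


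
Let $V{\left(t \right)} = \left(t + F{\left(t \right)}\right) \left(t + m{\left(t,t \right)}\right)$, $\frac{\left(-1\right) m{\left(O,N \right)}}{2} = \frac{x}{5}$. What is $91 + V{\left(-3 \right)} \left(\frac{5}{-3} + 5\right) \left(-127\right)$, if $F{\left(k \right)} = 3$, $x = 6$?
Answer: $91$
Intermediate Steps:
$m{\left(O,N \right)} = - \frac{12}{5}$ ($m{\left(O,N \right)} = - 2 \cdot \frac{6}{5} = - 2 \cdot 6 \cdot \frac{1}{5} = \left(-2\right) \frac{6}{5} = - \frac{12}{5}$)
$V{\left(t \right)} = \left(3 + t\right) \left(- \frac{12}{5} + t\right)$ ($V{\left(t \right)} = \left(t + 3\right) \left(t - \frac{12}{5}\right) = \left(3 + t\right) \left(- \frac{12}{5} + t\right)$)
$91 + V{\left(-3 \right)} \left(\frac{5}{-3} + 5\right) \left(-127\right) = 91 + \left(- \frac{36}{5} + \left(-3\right)^{2} + \frac{3}{5} \left(-3\right)\right) \left(\frac{5}{-3} + 5\right) \left(-127\right) = 91 + \left(- \frac{36}{5} + 9 - \frac{9}{5}\right) \left(5 \left(- \frac{1}{3}\right) + 5\right) \left(-127\right) = 91 + 0 \left(- \frac{5}{3} + 5\right) \left(-127\right) = 91 + 0 \cdot \frac{10}{3} \left(-127\right) = 91 + 0 \left(-127\right) = 91 + 0 = 91$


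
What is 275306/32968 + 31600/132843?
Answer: 18807131879/2189784012 ≈ 8.5886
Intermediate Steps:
275306/32968 + 31600/132843 = 275306*(1/32968) + 31600*(1/132843) = 137653/16484 + 31600/132843 = 18807131879/2189784012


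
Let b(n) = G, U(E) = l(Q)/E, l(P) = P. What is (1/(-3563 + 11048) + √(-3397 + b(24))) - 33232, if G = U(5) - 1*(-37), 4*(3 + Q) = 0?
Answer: -248741519/7485 + 3*I*√9335/5 ≈ -33232.0 + 57.971*I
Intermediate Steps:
Q = -3 (Q = -3 + (¼)*0 = -3 + 0 = -3)
U(E) = -3/E
G = 182/5 (G = -3/5 - 1*(-37) = -3*⅕ + 37 = -⅗ + 37 = 182/5 ≈ 36.400)
b(n) = 182/5
(1/(-3563 + 11048) + √(-3397 + b(24))) - 33232 = (1/(-3563 + 11048) + √(-3397 + 182/5)) - 33232 = (1/7485 + √(-16803/5)) - 33232 = (1/7485 + 3*I*√9335/5) - 33232 = -248741519/7485 + 3*I*√9335/5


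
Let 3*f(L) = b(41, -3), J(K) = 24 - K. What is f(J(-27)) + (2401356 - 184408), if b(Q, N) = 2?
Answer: 6650846/3 ≈ 2.2169e+6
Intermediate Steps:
f(L) = 2/3 (f(L) = (1/3)*2 = 2/3)
f(J(-27)) + (2401356 - 184408) = 2/3 + (2401356 - 184408) = 2/3 + 2216948 = 6650846/3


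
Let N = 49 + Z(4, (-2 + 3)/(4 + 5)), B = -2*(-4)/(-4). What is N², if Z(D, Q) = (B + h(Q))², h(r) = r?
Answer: 18130564/6561 ≈ 2763.4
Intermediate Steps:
B = -2 (B = 8*(-¼) = -2)
Z(D, Q) = (-2 + Q)²
N = 4258/81 (N = 49 + (-2 + (-2 + 3)/(4 + 5))² = 49 + (-2 + 1/9)² = 49 + (-2 + 1*(⅑))² = 49 + (-2 + ⅑)² = 49 + (-17/9)² = 49 + 289/81 = 4258/81 ≈ 52.568)
N² = (4258/81)² = 18130564/6561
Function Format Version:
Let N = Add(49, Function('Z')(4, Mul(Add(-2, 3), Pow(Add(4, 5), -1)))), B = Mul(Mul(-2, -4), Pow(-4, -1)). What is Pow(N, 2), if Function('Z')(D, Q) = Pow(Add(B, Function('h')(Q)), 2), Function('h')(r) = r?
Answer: Rational(18130564, 6561) ≈ 2763.4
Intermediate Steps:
B = -2 (B = Mul(8, Rational(-1, 4)) = -2)
Function('Z')(D, Q) = Pow(Add(-2, Q), 2)
N = Rational(4258, 81) (N = Add(49, Pow(Add(-2, Mul(Add(-2, 3), Pow(Add(4, 5), -1))), 2)) = Add(49, Pow(Add(-2, Mul(1, Pow(9, -1))), 2)) = Add(49, Pow(Add(-2, Mul(1, Rational(1, 9))), 2)) = Add(49, Pow(Add(-2, Rational(1, 9)), 2)) = Add(49, Pow(Rational(-17, 9), 2)) = Add(49, Rational(289, 81)) = Rational(4258, 81) ≈ 52.568)
Pow(N, 2) = Pow(Rational(4258, 81), 2) = Rational(18130564, 6561)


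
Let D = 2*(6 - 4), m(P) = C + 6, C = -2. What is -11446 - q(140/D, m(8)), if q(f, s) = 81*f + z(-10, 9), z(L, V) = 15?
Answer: -14296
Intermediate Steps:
m(P) = 4 (m(P) = -2 + 6 = 4)
D = 4 (D = 2*2 = 4)
q(f, s) = 15 + 81*f (q(f, s) = 81*f + 15 = 15 + 81*f)
-11446 - q(140/D, m(8)) = -11446 - (15 + 81*(140/4)) = -11446 - (15 + 81*(140*(¼))) = -11446 - (15 + 81*35) = -11446 - (15 + 2835) = -11446 - 1*2850 = -11446 - 2850 = -14296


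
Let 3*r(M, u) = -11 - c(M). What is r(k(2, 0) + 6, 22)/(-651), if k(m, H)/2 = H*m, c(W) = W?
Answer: 17/1953 ≈ 0.0087046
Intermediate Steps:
k(m, H) = 2*H*m (k(m, H) = 2*(H*m) = 2*H*m)
r(M, u) = -11/3 - M/3 (r(M, u) = (-11 - M)/3 = -11/3 - M/3)
r(k(2, 0) + 6, 22)/(-651) = (-11/3 - (2*0*2 + 6)/3)/(-651) = (-11/3 - (0 + 6)/3)*(-1/651) = (-11/3 - ⅓*6)*(-1/651) = (-11/3 - 2)*(-1/651) = -17/3*(-1/651) = 17/1953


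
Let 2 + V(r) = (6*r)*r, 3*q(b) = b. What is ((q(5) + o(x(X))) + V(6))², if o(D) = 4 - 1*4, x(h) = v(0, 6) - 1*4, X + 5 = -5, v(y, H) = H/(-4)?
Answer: 418609/9 ≈ 46512.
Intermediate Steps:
v(y, H) = -H/4 (v(y, H) = H*(-¼) = -H/4)
X = -10 (X = -5 - 5 = -10)
q(b) = b/3
V(r) = -2 + 6*r² (V(r) = -2 + (6*r)*r = -2 + 6*r²)
x(h) = -11/2 (x(h) = -¼*6 - 1*4 = -3/2 - 4 = -11/2)
o(D) = 0 (o(D) = 4 - 4 = 0)
((q(5) + o(x(X))) + V(6))² = (((⅓)*5 + 0) + (-2 + 6*6²))² = ((5/3 + 0) + (-2 + 6*36))² = (5/3 + (-2 + 216))² = (5/3 + 214)² = (647/3)² = 418609/9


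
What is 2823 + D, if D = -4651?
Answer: -1828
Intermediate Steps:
2823 + D = 2823 - 4651 = -1828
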